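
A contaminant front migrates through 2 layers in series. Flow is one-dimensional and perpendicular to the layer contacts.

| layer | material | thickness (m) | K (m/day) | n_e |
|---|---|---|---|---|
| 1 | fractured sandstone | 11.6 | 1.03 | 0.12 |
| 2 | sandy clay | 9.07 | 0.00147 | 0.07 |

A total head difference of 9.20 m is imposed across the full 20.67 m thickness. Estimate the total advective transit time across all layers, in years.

With flow normal to the layers, continuity requires the same specific discharge q through every layer.
Σ(b_i/K_i) = 11.6/1.03 + 9.07/0.00147 = 6181 d.
q = Δh / Σ(b_i/K_i) = 9.20 / 6181 = 0.001488 m/day.
In each layer the seepage velocity is v_i = q/n_i, so the layer transit time is t_i = b_i·n_i / q:
  layer 1 (fractured sandstone): t_1 = 11.6 × 0.12 / 0.001488 = 935.3 d
  layer 2 (sandy clay): t_2 = 9.07 × 0.07 / 0.001488 = 426.6 d
Total t = Σ t_i = 1362 days = 3.729 years.

3.73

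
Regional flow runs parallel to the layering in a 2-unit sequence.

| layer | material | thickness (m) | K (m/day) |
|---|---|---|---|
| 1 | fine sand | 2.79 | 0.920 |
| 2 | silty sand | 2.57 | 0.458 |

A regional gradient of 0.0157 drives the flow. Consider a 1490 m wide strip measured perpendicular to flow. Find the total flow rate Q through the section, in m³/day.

87.6

Flow is parallel to layering, so each bed carries its own Darcy discharge and the transmissivities add.
Σ(K_i·b_i) = 0.920×2.79 + 0.458×2.57 = 3.744 m²/day.
Hydraulic gradient i = 0.0157.
Q = Σ(K_i·b_i) · W · i = 3.744 × 1490 × 0.01570 = 87.58 m³/day.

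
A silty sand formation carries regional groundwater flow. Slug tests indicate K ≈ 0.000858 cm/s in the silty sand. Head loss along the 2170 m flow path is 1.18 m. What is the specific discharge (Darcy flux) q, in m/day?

0.000403

Convert K: 0.000858 cm/s × 864 = 0.7413 m/day.
Hydraulic gradient i = Δh / L = 1.18 / 2170 = 0.0005438.
Specific discharge q = K · i = 0.7413 × 0.0005438 = 0.0004031 m/day.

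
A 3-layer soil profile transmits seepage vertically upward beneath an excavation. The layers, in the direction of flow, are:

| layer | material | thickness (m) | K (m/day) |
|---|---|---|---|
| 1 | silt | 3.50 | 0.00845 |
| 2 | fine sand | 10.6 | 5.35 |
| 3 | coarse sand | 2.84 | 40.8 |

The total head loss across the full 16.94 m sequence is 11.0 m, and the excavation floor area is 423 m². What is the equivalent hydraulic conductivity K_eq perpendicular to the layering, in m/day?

Flow is perpendicular to layering, so the layers act in series and the equivalent K is the thickness-weighted harmonic mean.
Total thickness L = 3.50 + 10.6 + 2.84 = 16.94 m.
Σ(b_i/K_i) = 3.50/0.00845 + 10.6/5.35 + 2.84/40.8 = 416.3 d.
K_eq = L / Σ(b_i/K_i) = 16.94 / 416.3 = 0.04070 m/day.

0.0407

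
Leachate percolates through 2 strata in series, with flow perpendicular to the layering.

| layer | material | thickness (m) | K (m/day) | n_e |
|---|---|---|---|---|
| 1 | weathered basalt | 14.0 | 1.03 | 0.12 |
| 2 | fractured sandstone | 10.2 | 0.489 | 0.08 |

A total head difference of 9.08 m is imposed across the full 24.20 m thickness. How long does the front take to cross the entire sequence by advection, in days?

9.47

With flow normal to the layers, continuity requires the same specific discharge q through every layer.
Σ(b_i/K_i) = 14.0/1.03 + 10.2/0.489 = 34.45 d.
q = Δh / Σ(b_i/K_i) = 9.08 / 34.45 = 0.2636 m/day.
In each layer the seepage velocity is v_i = q/n_i, so the layer transit time is t_i = b_i·n_i / q:
  layer 1 (weathered basalt): t_1 = 14.0 × 0.12 / 0.2636 = 6.374 d
  layer 2 (fractured sandstone): t_2 = 10.2 × 0.08 / 0.2636 = 3.096 d
Total t = Σ t_i = 9.470 days.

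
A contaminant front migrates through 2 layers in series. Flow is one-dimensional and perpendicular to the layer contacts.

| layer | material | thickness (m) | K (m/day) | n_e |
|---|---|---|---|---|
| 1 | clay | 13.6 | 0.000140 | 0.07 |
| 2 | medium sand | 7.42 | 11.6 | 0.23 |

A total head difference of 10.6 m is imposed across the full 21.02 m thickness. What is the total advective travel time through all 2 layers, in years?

With flow normal to the layers, continuity requires the same specific discharge q through every layer.
Σ(b_i/K_i) = 13.6/0.000140 + 7.42/11.6 = 97143 d.
q = Δh / Σ(b_i/K_i) = 10.6 / 97143 = 0.0001091 m/day.
In each layer the seepage velocity is v_i = q/n_i, so the layer transit time is t_i = b_i·n_i / q:
  layer 1 (clay): t_1 = 13.6 × 0.07 / 0.0001091 = 8725 d
  layer 2 (medium sand): t_2 = 7.42 × 0.23 / 0.0001091 = 15640 d
Total t = Σ t_i = 24365 days = 66.71 years.

66.7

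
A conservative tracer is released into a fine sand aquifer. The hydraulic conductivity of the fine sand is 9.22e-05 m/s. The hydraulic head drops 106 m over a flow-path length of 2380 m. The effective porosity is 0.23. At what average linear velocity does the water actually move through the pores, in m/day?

1.54

Convert K: 9.22e-05 m/s × 86400 = 7.966 m/day.
Hydraulic gradient i = Δh / L = 106 / 2380 = 0.04454.
Darcy flux q = K · i = 7.966 × 0.04454 = 0.3548 m/day.
Seepage velocity v = q / n_e = 0.3548 / 0.23 = 1.543 m/day.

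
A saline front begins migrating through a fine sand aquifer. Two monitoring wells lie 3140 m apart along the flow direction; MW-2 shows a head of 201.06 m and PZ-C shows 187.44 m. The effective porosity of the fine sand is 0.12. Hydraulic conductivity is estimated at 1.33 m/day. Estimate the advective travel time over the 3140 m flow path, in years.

179

Hydraulic gradient i = (201.06 − 187.44) / 3140 = 13.62 / 3140 = 0.004338.
Darcy flux q = K · i = 1.330 × 0.004338 = 0.005769 m/day.
Seepage velocity v = q / n_e = 0.005769 / 0.12 = 0.04807 m/day.
Travel time t = L / v = 3140 / 0.04807 = 65315 days = 178.8 years.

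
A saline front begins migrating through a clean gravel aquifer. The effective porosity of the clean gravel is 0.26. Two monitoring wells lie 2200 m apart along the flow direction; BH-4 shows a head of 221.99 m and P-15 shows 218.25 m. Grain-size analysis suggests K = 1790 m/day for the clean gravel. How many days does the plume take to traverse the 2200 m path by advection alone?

Hydraulic gradient i = (221.99 − 218.25) / 2200 = 3.74 / 2200 = 0.001700.
Darcy flux q = K · i = 1790 × 0.001700 = 3.043 m/day.
Seepage velocity v = q / n_e = 3.043 / 0.26 = 11.70 m/day.
Travel time t = L / v = 2200 / 11.70 = 188.0 days.

188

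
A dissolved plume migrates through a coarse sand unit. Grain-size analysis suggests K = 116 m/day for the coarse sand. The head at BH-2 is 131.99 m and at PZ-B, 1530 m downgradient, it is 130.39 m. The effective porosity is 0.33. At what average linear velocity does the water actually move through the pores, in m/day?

Hydraulic gradient i = (131.99 − 130.39) / 1530 = 1.6 / 1530 = 0.001046.
Darcy flux q = K · i = 116.0 × 0.001046 = 0.1213 m/day.
Seepage velocity v = q / n_e = 0.1213 / 0.33 = 0.3676 m/day.

0.368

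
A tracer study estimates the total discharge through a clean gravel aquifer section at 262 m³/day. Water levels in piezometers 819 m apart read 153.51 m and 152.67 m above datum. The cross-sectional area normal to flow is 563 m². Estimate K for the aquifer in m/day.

454

Hydraulic gradient i = (153.51 − 152.67) / 819 = 0.84 / 819 = 0.001026.
From Q = K·A·i, K = Q / (A·i) = 262 / (563.0 × 0.001026) = 453.7 m/day.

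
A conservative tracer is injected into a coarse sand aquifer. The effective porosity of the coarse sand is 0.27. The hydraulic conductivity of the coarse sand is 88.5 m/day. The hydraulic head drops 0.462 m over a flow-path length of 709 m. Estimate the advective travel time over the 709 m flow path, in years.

Hydraulic gradient i = Δh / L = 0.462 / 709 = 0.0006516.
Darcy flux q = K · i = 88.50 × 0.0006516 = 0.05767 m/day.
Seepage velocity v = q / n_e = 0.05767 / 0.27 = 0.2136 m/day.
Travel time t = L / v = 709 / 0.2136 = 3319 days = 9.088 years.

9.09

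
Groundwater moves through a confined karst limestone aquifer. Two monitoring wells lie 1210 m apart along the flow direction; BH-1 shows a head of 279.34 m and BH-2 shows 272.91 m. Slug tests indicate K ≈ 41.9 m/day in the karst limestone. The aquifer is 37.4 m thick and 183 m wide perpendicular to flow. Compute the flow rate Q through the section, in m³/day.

1520

Cross-sectional area A = 183 × 37.4 = 6844 m².
Hydraulic gradient i = (279.34 − 272.91) / 1210 = 6.43 / 1210 = 0.005314.
Darcy's law: Q = K · A · i = 41.90 × 6844 × 0.005314 = 1524 m³/day.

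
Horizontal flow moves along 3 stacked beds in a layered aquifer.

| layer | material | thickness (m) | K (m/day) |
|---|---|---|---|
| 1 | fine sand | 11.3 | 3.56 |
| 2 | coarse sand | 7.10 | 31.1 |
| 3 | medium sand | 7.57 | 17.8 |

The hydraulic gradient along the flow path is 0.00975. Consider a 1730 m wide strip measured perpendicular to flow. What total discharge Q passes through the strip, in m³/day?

6680

Flow is parallel to layering, so each bed carries its own Darcy discharge and the transmissivities add.
Σ(K_i·b_i) = 3.56×11.3 + 31.1×7.10 + 17.8×7.57 = 395.8 m²/day.
Hydraulic gradient i = 0.00975.
Q = Σ(K_i·b_i) · W · i = 395.8 × 1730 × 0.009750 = 6676 m³/day.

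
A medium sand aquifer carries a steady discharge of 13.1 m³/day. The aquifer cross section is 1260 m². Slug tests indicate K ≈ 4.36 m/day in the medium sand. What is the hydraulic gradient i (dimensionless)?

From Q = K·A·i, i = Q / (K·A) = 13.1 / (4.360 × 1260) = 0.002385.

0.00238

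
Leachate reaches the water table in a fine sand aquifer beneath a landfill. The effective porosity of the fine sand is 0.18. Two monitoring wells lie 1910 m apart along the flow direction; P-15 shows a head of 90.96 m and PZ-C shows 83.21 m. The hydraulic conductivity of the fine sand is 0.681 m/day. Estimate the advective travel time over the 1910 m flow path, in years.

341

Hydraulic gradient i = (90.96 − 83.21) / 1910 = 7.75 / 1910 = 0.004058.
Darcy flux q = K · i = 0.6810 × 0.004058 = 0.002763 m/day.
Seepage velocity v = q / n_e = 0.002763 / 0.18 = 0.01535 m/day.
Travel time t = L / v = 1910 / 0.01535 = 1.244e+05 days = 340.6 years.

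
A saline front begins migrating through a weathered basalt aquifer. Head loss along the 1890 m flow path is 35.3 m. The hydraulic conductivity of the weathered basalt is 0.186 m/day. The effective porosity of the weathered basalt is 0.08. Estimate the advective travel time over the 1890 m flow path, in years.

Hydraulic gradient i = Δh / L = 35.3 / 1890 = 0.01868.
Darcy flux q = K · i = 0.1860 × 0.01868 = 0.003474 m/day.
Seepage velocity v = q / n_e = 0.003474 / 0.08 = 0.04342 m/day.
Travel time t = L / v = 1890 / 0.04342 = 43524 days = 119.2 years.

119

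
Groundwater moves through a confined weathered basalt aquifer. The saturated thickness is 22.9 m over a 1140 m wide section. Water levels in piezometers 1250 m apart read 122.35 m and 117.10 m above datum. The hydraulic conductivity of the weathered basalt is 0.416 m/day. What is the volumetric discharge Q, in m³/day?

45.6

Cross-sectional area A = 1140 × 22.9 = 26106 m².
Hydraulic gradient i = (122.35 − 117.10) / 1250 = 5.25 / 1250 = 0.004200.
Darcy's law: Q = K · A · i = 0.4160 × 26106 × 0.004200 = 45.61 m³/day.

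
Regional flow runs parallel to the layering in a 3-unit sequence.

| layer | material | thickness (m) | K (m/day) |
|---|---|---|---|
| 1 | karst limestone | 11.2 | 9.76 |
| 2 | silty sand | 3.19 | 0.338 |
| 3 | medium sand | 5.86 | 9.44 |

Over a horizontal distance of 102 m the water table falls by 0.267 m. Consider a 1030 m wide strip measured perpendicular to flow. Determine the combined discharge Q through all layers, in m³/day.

447

Flow is parallel to layering, so each bed carries its own Darcy discharge and the transmissivities add.
Σ(K_i·b_i) = 9.76×11.2 + 0.338×3.19 + 9.44×5.86 = 165.7 m²/day.
Hydraulic gradient i = Δh / L = 0.267 / 102 = 0.002618.
Q = Σ(K_i·b_i) · W · i = 165.7 × 1030 × 0.002618 = 446.8 m³/day.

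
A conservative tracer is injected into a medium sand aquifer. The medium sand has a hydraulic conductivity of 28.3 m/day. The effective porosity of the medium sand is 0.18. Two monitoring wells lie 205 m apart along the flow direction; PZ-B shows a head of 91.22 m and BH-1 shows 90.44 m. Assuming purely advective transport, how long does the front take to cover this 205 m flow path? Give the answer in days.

Hydraulic gradient i = (91.22 − 90.44) / 205 = 0.78 / 205 = 0.003805.
Darcy flux q = K · i = 28.30 × 0.003805 = 0.1077 m/day.
Seepage velocity v = q / n_e = 0.1077 / 0.18 = 0.5982 m/day.
Travel time t = L / v = 205 / 0.5982 = 342.7 days.

343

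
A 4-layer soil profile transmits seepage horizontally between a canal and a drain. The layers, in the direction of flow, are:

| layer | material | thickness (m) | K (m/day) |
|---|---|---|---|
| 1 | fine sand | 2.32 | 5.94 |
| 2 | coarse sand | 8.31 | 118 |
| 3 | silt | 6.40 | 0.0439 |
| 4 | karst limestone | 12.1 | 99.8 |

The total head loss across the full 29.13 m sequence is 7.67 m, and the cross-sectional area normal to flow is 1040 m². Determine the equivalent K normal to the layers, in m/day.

Flow is perpendicular to layering, so the layers act in series and the equivalent K is the thickness-weighted harmonic mean.
Total thickness L = 2.32 + 8.31 + 6.40 + 12.1 = 29.13 m.
Σ(b_i/K_i) = 2.32/5.94 + 8.31/118 + 6.40/0.0439 + 12.1/99.8 = 146.4 d.
K_eq = L / Σ(b_i/K_i) = 29.13 / 146.4 = 0.1990 m/day.

0.199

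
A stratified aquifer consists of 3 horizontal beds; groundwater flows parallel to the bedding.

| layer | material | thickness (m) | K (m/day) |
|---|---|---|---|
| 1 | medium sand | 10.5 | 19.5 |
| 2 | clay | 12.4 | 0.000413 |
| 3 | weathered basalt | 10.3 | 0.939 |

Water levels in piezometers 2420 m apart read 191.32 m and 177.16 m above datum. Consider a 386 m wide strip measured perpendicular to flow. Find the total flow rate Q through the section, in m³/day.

Flow is parallel to layering, so each bed carries its own Darcy discharge and the transmissivities add.
Σ(K_i·b_i) = 19.5×10.5 + 0.000413×12.4 + 0.939×10.3 = 214.4 m²/day.
Hydraulic gradient i = (191.32 − 177.16) / 2420 = 14.16 / 2420 = 0.005851.
Q = Σ(K_i·b_i) · W · i = 214.4 × 386 × 0.005851 = 484.3 m³/day.

484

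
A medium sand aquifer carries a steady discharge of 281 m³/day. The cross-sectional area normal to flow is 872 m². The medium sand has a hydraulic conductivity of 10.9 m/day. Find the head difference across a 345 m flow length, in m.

From Q = K·A·i, i = Q / (K·A) = 281 / (10.90 × 872.0) = 0.02956.
Head loss Δh = i · L = 0.02956 × 345 = 10.20 m.

10.2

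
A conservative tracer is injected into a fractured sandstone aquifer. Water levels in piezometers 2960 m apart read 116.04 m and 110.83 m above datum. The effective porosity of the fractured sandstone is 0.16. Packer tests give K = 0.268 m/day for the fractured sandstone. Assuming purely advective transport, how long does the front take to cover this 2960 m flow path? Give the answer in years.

2750

Hydraulic gradient i = (116.04 − 110.83) / 2960 = 5.21 / 2960 = 0.001760.
Darcy flux q = K · i = 0.2680 × 0.001760 = 0.0004717 m/day.
Seepage velocity v = q / n_e = 0.0004717 / 0.16 = 0.002948 m/day.
Travel time t = L / v = 2960 / 0.002948 = 1.004e+06 days = 2749 years.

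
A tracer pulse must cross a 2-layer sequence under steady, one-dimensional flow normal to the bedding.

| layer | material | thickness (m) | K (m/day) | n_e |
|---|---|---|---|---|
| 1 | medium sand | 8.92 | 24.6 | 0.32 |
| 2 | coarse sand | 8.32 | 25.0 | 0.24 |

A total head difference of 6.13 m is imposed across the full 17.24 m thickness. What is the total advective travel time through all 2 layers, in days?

With flow normal to the layers, continuity requires the same specific discharge q through every layer.
Σ(b_i/K_i) = 8.92/24.6 + 8.32/25.0 = 0.6954 d.
q = Δh / Σ(b_i/K_i) = 6.13 / 0.6954 = 8.815 m/day.
In each layer the seepage velocity is v_i = q/n_i, so the layer transit time is t_i = b_i·n_i / q:
  layer 1 (medium sand): t_1 = 8.92 × 0.32 / 8.815 = 0.3238 d
  layer 2 (coarse sand): t_2 = 8.32 × 0.24 / 8.815 = 0.2265 d
Total t = Σ t_i = 0.5503 days.

0.550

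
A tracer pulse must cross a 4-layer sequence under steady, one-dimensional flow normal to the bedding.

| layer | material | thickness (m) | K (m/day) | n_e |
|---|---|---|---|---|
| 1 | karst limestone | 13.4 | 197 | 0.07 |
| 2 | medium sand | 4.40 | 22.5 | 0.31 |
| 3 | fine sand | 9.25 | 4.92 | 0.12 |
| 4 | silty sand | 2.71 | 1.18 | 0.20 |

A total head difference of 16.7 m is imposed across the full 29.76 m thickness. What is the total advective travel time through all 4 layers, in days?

1.05

With flow normal to the layers, continuity requires the same specific discharge q through every layer.
Σ(b_i/K_i) = 13.4/197 + 4.40/22.5 + 9.25/4.92 + 2.71/1.18 = 4.440 d.
q = Δh / Σ(b_i/K_i) = 16.7 / 4.440 = 3.761 m/day.
In each layer the seepage velocity is v_i = q/n_i, so the layer transit time is t_i = b_i·n_i / q:
  layer 1 (karst limestone): t_1 = 13.4 × 0.07 / 3.761 = 0.2494 d
  layer 2 (medium sand): t_2 = 4.40 × 0.31 / 3.761 = 0.3627 d
  layer 3 (fine sand): t_3 = 9.25 × 0.12 / 3.761 = 0.2951 d
  layer 4 (silty sand): t_4 = 2.71 × 0.20 / 3.761 = 0.1441 d
Total t = Σ t_i = 1.051 days.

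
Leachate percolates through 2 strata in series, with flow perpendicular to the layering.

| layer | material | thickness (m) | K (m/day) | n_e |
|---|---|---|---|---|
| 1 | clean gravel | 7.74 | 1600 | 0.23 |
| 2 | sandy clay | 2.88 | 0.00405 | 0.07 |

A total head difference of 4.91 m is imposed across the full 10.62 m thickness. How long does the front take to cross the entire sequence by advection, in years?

0.786

With flow normal to the layers, continuity requires the same specific discharge q through every layer.
Σ(b_i/K_i) = 7.74/1600 + 2.88/0.00405 = 711.1 d.
q = Δh / Σ(b_i/K_i) = 4.91 / 711.1 = 0.006905 m/day.
In each layer the seepage velocity is v_i = q/n_i, so the layer transit time is t_i = b_i·n_i / q:
  layer 1 (clean gravel): t_1 = 7.74 × 0.23 / 0.006905 = 257.8 d
  layer 2 (sandy clay): t_2 = 2.88 × 0.07 / 0.006905 = 29.20 d
Total t = Σ t_i = 287.0 days = 0.7858 years.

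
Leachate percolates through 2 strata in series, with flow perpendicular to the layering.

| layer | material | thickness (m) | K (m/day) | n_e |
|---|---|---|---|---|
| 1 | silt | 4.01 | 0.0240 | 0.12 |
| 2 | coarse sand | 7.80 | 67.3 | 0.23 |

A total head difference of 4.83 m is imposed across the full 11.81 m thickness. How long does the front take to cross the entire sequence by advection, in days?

78.8

With flow normal to the layers, continuity requires the same specific discharge q through every layer.
Σ(b_i/K_i) = 4.01/0.0240 + 7.80/67.3 = 167.2 d.
q = Δh / Σ(b_i/K_i) = 4.83 / 167.2 = 0.02889 m/day.
In each layer the seepage velocity is v_i = q/n_i, so the layer transit time is t_i = b_i·n_i / q:
  layer 1 (silt): t_1 = 4.01 × 0.12 / 0.02889 = 16.66 d
  layer 2 (coarse sand): t_2 = 7.80 × 0.23 / 0.02889 = 62.10 d
Total t = Σ t_i = 78.76 days.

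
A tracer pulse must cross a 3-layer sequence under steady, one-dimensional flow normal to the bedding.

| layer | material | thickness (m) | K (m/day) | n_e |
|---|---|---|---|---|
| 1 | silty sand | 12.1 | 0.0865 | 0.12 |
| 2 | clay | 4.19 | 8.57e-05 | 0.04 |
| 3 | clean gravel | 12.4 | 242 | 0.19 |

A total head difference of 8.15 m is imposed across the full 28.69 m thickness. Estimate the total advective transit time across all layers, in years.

With flow normal to the layers, continuity requires the same specific discharge q through every layer.
Σ(b_i/K_i) = 12.1/0.0865 + 4.19/8.57e-05 + 12.4/242 = 49031 d.
q = Δh / Σ(b_i/K_i) = 8.15 / 49031 = 0.0001662 m/day.
In each layer the seepage velocity is v_i = q/n_i, so the layer transit time is t_i = b_i·n_i / q:
  layer 1 (silty sand): t_1 = 12.1 × 0.12 / 0.0001662 = 8735 d
  layer 2 (clay): t_2 = 4.19 × 0.04 / 0.0001662 = 1008 d
  layer 3 (clean gravel): t_3 = 12.4 × 0.19 / 0.0001662 = 14174 d
Total t = Σ t_i = 23918 days = 65.48 years.

65.5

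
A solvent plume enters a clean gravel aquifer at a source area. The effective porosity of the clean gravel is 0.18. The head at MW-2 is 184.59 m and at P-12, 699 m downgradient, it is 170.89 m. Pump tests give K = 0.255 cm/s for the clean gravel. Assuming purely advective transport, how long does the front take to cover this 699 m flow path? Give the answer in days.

29.1

Convert K: 0.255 cm/s × 864 = 220.3 m/day.
Hydraulic gradient i = (184.59 − 170.89) / 699 = 13.7 / 699 = 0.01960.
Darcy flux q = K · i = 220.3 × 0.01960 = 4.318 m/day.
Seepage velocity v = q / n_e = 4.318 / 0.18 = 23.99 m/day.
Travel time t = L / v = 699 / 23.99 = 29.14 days.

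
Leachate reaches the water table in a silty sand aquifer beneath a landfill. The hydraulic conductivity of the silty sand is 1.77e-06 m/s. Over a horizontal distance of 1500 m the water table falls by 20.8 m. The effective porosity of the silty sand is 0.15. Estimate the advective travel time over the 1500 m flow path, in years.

290

Convert K: 1.77e-06 m/s × 86400 = 0.1529 m/day.
Hydraulic gradient i = Δh / L = 20.8 / 1500 = 0.01387.
Darcy flux q = K · i = 0.1529 × 0.01387 = 0.002121 m/day.
Seepage velocity v = q / n_e = 0.002121 / 0.15 = 0.01414 m/day.
Travel time t = L / v = 1500 / 0.01414 = 1.061e+05 days = 290.5 years.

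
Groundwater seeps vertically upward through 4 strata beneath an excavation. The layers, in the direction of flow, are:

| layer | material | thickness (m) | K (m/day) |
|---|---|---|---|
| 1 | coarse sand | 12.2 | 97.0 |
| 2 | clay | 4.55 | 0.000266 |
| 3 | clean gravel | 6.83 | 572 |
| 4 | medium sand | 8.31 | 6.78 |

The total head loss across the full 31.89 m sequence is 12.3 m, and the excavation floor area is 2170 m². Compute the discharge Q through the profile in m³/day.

Flow is perpendicular to layering, so the layers act in series and the equivalent K is the thickness-weighted harmonic mean.
Total thickness L = 12.2 + 4.55 + 6.83 + 8.31 = 31.89 m.
Σ(b_i/K_i) = 12.2/97.0 + 4.55/0.000266 + 6.83/572 + 8.31/6.78 = 17107 d.
K_eq = L / Σ(b_i/K_i) = 31.89 / 17107 = 0.001864 m/day.
Q = K_eq · A · (Δh/L) = 0.001864 × 2170 × (12.3/31.89) = 1.560 m³/day.

1.56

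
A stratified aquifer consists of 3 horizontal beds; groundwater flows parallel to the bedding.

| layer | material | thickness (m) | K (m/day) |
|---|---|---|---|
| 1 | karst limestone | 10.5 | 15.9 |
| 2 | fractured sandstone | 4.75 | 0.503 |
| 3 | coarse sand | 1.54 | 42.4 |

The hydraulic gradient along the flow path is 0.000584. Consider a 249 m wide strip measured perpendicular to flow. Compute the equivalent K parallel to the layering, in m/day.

Flow is parallel to layering, so each bed carries its own Darcy discharge and the transmissivities add.
Σ(K_i·b_i) = 15.9×10.5 + 0.503×4.75 + 42.4×1.54 = 234.6 m²/day.
Total thickness b = 16.79 m, so K_eq = Σ(K_i·b_i)/b = 13.97 m/day.

14.0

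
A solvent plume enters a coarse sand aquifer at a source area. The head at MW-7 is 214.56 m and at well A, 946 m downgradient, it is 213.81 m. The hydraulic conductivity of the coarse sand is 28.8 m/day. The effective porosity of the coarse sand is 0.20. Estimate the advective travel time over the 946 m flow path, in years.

22.7

Hydraulic gradient i = (214.56 − 213.81) / 946 = 0.75 / 946 = 0.0007928.
Darcy flux q = K · i = 28.80 × 0.0007928 = 0.02283 m/day.
Seepage velocity v = q / n_e = 0.02283 / 0.20 = 0.1142 m/day.
Travel time t = L / v = 946 / 0.1142 = 8286 days = 22.69 years.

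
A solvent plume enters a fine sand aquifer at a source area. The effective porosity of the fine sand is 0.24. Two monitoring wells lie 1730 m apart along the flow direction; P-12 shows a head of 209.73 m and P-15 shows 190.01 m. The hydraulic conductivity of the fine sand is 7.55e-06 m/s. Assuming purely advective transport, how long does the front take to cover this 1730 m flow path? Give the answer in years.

153

Convert K: 7.55e-06 m/s × 86400 = 0.6523 m/day.
Hydraulic gradient i = (209.73 − 190.01) / 1730 = 19.72 / 1730 = 0.01140.
Darcy flux q = K · i = 0.6523 × 0.01140 = 0.007436 m/day.
Seepage velocity v = q / n_e = 0.007436 / 0.24 = 0.03098 m/day.
Travel time t = L / v = 1730 / 0.03098 = 55839 days = 152.9 years.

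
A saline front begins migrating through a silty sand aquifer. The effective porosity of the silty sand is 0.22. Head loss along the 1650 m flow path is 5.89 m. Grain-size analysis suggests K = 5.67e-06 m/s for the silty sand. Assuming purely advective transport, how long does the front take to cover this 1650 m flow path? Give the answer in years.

568

Convert K: 5.67e-06 m/s × 86400 = 0.4899 m/day.
Hydraulic gradient i = Δh / L = 5.89 / 1650 = 0.003570.
Darcy flux q = K · i = 0.4899 × 0.003570 = 0.001749 m/day.
Seepage velocity v = q / n_e = 0.001749 / 0.22 = 0.007949 m/day.
Travel time t = L / v = 1650 / 0.007949 = 2.076e+05 days = 568.3 years.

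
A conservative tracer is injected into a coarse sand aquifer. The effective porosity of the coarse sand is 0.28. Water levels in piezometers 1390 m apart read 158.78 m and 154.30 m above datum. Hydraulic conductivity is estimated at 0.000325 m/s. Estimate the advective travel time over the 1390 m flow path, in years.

Convert K: 0.000325 m/s × 86400 = 28.08 m/day.
Hydraulic gradient i = (158.78 − 154.30) / 1390 = 4.48 / 1390 = 0.003223.
Darcy flux q = K · i = 28.08 × 0.003223 = 0.09050 m/day.
Seepage velocity v = q / n_e = 0.09050 / 0.28 = 0.3232 m/day.
Travel time t = L / v = 1390 / 0.3232 = 4300 days = 11.77 years.

11.8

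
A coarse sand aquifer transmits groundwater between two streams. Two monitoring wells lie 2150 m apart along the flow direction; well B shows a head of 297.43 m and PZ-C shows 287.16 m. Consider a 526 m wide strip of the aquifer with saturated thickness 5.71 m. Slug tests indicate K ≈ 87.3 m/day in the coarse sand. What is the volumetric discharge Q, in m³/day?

Cross-sectional area A = 526 × 5.71 = 3003 m².
Hydraulic gradient i = (297.43 − 287.16) / 2150 = 10.27 / 2150 = 0.004777.
Darcy's law: Q = K · A · i = 87.30 × 3003 × 0.004777 = 1252 m³/day.

1250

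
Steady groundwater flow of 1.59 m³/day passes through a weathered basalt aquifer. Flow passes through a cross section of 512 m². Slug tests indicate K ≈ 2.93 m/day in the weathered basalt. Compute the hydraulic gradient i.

From Q = K·A·i, i = Q / (K·A) = 1.59 / (2.930 × 512.0) = 0.001060.

0.00106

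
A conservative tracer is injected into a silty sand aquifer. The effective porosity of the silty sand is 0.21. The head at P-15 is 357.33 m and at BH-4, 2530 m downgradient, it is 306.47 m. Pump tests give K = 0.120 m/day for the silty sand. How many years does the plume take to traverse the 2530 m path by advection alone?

Hydraulic gradient i = (357.33 − 306.47) / 2530 = 50.86 / 2530 = 0.02010.
Darcy flux q = K · i = 0.1200 × 0.02010 = 0.002412 m/day.
Seepage velocity v = q / n_e = 0.002412 / 0.21 = 0.01149 m/day.
Travel time t = L / v = 2530 / 0.01149 = 2.202e+05 days = 603.0 years.

603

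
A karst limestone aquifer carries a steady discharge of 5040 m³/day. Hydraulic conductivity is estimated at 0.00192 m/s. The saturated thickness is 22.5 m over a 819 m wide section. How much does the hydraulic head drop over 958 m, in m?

1.58

Convert K: 0.00192 m/s × 86400 = 165.9 m/day.
Cross-sectional area A = 819 × 22.5 = 18428 m².
From Q = K·A·i, i = Q / (K·A) = 5040 / (165.9 × 18428) = 0.001649.
Head loss Δh = i · L = 0.001649 × 958 = 1.579 m.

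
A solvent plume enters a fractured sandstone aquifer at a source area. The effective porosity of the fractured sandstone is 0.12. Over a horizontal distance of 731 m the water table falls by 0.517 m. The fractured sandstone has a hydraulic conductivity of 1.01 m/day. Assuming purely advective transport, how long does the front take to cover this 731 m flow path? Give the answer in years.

Hydraulic gradient i = Δh / L = 0.517 / 731 = 0.0007073.
Darcy flux q = K · i = 1.010 × 0.0007073 = 0.0007143 m/day.
Seepage velocity v = q / n_e = 0.0007143 / 0.12 = 0.005953 m/day.
Travel time t = L / v = 731 / 0.005953 = 1.228e+05 days = 336.2 years.

336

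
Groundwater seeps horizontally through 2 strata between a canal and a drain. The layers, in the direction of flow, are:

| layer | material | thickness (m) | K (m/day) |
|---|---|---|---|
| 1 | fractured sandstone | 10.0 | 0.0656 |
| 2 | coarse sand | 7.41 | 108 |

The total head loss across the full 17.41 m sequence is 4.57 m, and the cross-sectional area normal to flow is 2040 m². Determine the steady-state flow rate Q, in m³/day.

61.1

Flow is perpendicular to layering, so the layers act in series and the equivalent K is the thickness-weighted harmonic mean.
Total thickness L = 10.0 + 7.41 = 17.41 m.
Σ(b_i/K_i) = 10.0/0.0656 + 7.41/108 = 152.5 d.
K_eq = L / Σ(b_i/K_i) = 17.41 / 152.5 = 0.1142 m/day.
Q = K_eq · A · (Δh/L) = 0.1142 × 2040 × (4.57/17.41) = 61.13 m³/day.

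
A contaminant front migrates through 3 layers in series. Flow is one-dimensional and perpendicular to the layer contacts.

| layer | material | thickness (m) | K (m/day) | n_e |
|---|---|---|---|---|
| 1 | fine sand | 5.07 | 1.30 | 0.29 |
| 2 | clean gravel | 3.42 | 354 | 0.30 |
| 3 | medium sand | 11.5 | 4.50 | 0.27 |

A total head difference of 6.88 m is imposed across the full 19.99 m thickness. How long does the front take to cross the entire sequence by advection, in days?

5.26

With flow normal to the layers, continuity requires the same specific discharge q through every layer.
Σ(b_i/K_i) = 5.07/1.30 + 3.42/354 + 11.5/4.50 = 6.465 d.
q = Δh / Σ(b_i/K_i) = 6.88 / 6.465 = 1.064 m/day.
In each layer the seepage velocity is v_i = q/n_i, so the layer transit time is t_i = b_i·n_i / q:
  layer 1 (fine sand): t_1 = 5.07 × 0.29 / 1.064 = 1.382 d
  layer 2 (clean gravel): t_2 = 3.42 × 0.30 / 1.064 = 0.9641 d
  layer 3 (medium sand): t_3 = 11.5 × 0.27 / 1.064 = 2.918 d
Total t = Σ t_i = 5.264 days.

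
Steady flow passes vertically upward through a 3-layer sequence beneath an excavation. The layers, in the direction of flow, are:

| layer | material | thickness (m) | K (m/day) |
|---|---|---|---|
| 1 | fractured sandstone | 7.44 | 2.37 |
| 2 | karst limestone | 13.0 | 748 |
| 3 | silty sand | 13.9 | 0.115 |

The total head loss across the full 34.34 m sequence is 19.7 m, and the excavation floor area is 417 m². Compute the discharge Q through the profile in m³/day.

66.2

Flow is perpendicular to layering, so the layers act in series and the equivalent K is the thickness-weighted harmonic mean.
Total thickness L = 7.44 + 13.0 + 13.9 = 34.34 m.
Σ(b_i/K_i) = 7.44/2.37 + 13.0/748 + 13.9/0.115 = 124.0 d.
K_eq = L / Σ(b_i/K_i) = 34.34 / 124.0 = 0.2769 m/day.
Q = K_eq · A · (Δh/L) = 0.2769 × 417 × (19.7/34.34) = 66.24 m³/day.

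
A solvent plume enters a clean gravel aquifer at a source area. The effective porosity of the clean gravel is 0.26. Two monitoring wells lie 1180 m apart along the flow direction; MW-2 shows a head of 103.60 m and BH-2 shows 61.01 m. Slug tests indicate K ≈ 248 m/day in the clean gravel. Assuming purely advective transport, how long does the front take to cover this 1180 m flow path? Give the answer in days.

Hydraulic gradient i = (103.60 − 61.01) / 1180 = 42.59 / 1180 = 0.03609.
Darcy flux q = K · i = 248.0 × 0.03609 = 8.951 m/day.
Seepage velocity v = q / n_e = 8.951 / 0.26 = 34.43 m/day.
Travel time t = L / v = 1180 / 34.43 = 34.28 days.

34.3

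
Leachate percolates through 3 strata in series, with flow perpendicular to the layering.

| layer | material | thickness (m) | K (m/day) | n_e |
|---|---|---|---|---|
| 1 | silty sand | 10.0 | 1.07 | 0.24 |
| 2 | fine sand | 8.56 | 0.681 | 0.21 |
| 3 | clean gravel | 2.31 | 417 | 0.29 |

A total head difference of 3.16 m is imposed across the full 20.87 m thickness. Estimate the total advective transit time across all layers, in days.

With flow normal to the layers, continuity requires the same specific discharge q through every layer.
Σ(b_i/K_i) = 10.0/1.07 + 8.56/0.681 + 2.31/417 = 21.92 d.
q = Δh / Σ(b_i/K_i) = 3.16 / 21.92 = 0.1442 m/day.
In each layer the seepage velocity is v_i = q/n_i, so the layer transit time is t_i = b_i·n_i / q:
  layer 1 (silty sand): t_1 = 10.0 × 0.24 / 0.1442 = 16.65 d
  layer 2 (fine sand): t_2 = 8.56 × 0.21 / 0.1442 = 12.47 d
  layer 3 (clean gravel): t_3 = 2.31 × 0.29 / 0.1442 = 4.647 d
Total t = Σ t_i = 33.77 days.

33.8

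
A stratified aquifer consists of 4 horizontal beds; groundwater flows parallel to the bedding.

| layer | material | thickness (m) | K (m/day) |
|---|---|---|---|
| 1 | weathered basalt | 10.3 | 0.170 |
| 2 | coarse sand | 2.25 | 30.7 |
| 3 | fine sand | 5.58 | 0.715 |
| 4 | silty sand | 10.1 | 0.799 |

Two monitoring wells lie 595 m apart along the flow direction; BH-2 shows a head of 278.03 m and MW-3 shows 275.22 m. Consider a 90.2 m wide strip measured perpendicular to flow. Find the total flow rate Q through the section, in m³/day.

Flow is parallel to layering, so each bed carries its own Darcy discharge and the transmissivities add.
Σ(K_i·b_i) = 0.170×10.3 + 30.7×2.25 + 0.715×5.58 + 0.799×10.1 = 82.89 m²/day.
Hydraulic gradient i = (278.03 − 275.22) / 595 = 2.81 / 595 = 0.004723.
Q = Σ(K_i·b_i) · W · i = 82.89 × 90.2 × 0.004723 = 35.31 m³/day.

35.3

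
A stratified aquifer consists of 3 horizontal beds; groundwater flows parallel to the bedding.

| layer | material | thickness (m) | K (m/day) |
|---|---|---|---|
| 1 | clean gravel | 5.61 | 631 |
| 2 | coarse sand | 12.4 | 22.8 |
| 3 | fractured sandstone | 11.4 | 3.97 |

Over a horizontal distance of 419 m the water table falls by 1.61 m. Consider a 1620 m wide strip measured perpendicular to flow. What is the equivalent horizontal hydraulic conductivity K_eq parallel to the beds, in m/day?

132

Flow is parallel to layering, so each bed carries its own Darcy discharge and the transmissivities add.
Σ(K_i·b_i) = 631×5.61 + 22.8×12.4 + 3.97×11.4 = 3868 m²/day.
Total thickness b = 29.41 m, so K_eq = Σ(K_i·b_i)/b = 131.5 m/day.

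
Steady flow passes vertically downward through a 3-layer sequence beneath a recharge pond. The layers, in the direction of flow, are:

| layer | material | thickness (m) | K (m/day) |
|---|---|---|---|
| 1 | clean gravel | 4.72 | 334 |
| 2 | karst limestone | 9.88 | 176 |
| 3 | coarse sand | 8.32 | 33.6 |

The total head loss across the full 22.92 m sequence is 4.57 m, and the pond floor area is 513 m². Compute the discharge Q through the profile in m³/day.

Flow is perpendicular to layering, so the layers act in series and the equivalent K is the thickness-weighted harmonic mean.
Total thickness L = 4.72 + 9.88 + 8.32 = 22.92 m.
Σ(b_i/K_i) = 4.72/334 + 9.88/176 + 8.32/33.6 = 0.3179 d.
K_eq = L / Σ(b_i/K_i) = 22.92 / 0.3179 = 72.10 m/day.
Q = K_eq · A · (Δh/L) = 72.10 × 513 × (4.57/22.92) = 7375 m³/day.

7370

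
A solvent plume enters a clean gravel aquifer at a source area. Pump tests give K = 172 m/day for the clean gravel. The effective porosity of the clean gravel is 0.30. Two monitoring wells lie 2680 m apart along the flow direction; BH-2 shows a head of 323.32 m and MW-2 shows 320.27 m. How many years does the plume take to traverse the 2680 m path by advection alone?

11.2

Hydraulic gradient i = (323.32 − 320.27) / 2680 = 3.05 / 2680 = 0.001138.
Darcy flux q = K · i = 172.0 × 0.001138 = 0.1957 m/day.
Seepage velocity v = q / n_e = 0.1957 / 0.30 = 0.6525 m/day.
Travel time t = L / v = 2680 / 0.6525 = 4107 days = 11.25 years.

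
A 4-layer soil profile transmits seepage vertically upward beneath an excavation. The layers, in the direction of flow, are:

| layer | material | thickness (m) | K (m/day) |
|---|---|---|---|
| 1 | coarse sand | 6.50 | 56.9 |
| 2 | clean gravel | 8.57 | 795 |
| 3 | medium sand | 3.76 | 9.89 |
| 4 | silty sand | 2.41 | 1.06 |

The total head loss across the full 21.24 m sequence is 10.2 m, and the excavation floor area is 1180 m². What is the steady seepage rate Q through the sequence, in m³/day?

4330

Flow is perpendicular to layering, so the layers act in series and the equivalent K is the thickness-weighted harmonic mean.
Total thickness L = 6.50 + 8.57 + 3.76 + 2.41 = 21.24 m.
Σ(b_i/K_i) = 6.50/56.9 + 8.57/795 + 3.76/9.89 + 2.41/1.06 = 2.779 d.
K_eq = L / Σ(b_i/K_i) = 21.24 / 2.779 = 7.644 m/day.
Q = K_eq · A · (Δh/L) = 7.644 × 1180 × (10.2/21.24) = 4331 m³/day.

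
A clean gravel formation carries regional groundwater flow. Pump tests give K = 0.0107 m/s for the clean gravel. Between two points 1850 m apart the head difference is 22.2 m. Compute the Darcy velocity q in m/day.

Convert K: 0.0107 m/s × 86400 = 924.5 m/day.
Hydraulic gradient i = Δh / L = 22.2 / 1850 = 0.01200.
Specific discharge q = K · i = 924.5 × 0.01200 = 11.09 m/day.

11.1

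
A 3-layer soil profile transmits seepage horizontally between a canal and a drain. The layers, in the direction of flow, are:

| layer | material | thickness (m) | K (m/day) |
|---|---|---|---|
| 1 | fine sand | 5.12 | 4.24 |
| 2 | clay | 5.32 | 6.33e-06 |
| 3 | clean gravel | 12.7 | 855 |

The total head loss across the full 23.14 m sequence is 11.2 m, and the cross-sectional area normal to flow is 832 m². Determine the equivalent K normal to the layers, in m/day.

Flow is perpendicular to layering, so the layers act in series and the equivalent K is the thickness-weighted harmonic mean.
Total thickness L = 5.12 + 5.32 + 12.7 = 23.14 m.
Σ(b_i/K_i) = 5.12/4.24 + 5.32/6.33e-06 + 12.7/855 = 8.404e+05 d.
K_eq = L / Σ(b_i/K_i) = 23.14 / 8.404e+05 = 2.753e-05 m/day.

2.75e-05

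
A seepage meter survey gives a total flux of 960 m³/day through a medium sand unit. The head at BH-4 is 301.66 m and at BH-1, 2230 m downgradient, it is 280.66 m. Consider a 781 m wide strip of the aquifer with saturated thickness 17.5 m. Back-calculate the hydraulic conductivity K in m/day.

7.46

Cross-sectional area A = 781 × 17.5 = 13668 m².
Hydraulic gradient i = (301.66 − 280.66) / 2230 = 21 / 2230 = 0.009417.
From Q = K·A·i, K = Q / (A·i) = 960 / (13668 × 0.009417) = 7.459 m/day.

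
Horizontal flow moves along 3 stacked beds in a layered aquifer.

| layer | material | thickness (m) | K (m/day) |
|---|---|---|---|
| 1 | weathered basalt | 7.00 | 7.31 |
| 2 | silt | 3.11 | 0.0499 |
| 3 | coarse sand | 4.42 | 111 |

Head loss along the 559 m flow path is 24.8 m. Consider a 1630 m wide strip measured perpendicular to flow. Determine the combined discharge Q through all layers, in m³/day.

Flow is parallel to layering, so each bed carries its own Darcy discharge and the transmissivities add.
Σ(K_i·b_i) = 7.31×7.00 + 0.0499×3.11 + 111×4.42 = 541.9 m²/day.
Hydraulic gradient i = Δh / L = 24.8 / 559 = 0.04436.
Q = Σ(K_i·b_i) · W · i = 541.9 × 1630 × 0.04436 = 39191 m³/day.

39200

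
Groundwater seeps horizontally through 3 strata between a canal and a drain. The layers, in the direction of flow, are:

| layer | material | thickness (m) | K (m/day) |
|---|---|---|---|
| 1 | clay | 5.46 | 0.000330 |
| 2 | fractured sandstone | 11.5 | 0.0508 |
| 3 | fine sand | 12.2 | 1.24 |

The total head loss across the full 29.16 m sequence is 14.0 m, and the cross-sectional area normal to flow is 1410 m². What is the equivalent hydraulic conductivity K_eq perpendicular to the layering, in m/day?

0.00174

Flow is perpendicular to layering, so the layers act in series and the equivalent K is the thickness-weighted harmonic mean.
Total thickness L = 5.46 + 11.5 + 12.2 = 29.16 m.
Σ(b_i/K_i) = 5.46/0.000330 + 11.5/0.0508 + 12.2/1.24 = 16782 d.
K_eq = L / Σ(b_i/K_i) = 29.16 / 16782 = 0.001738 m/day.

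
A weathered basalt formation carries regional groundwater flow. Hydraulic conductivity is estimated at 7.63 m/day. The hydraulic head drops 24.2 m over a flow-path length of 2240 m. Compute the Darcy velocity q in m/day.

Hydraulic gradient i = Δh / L = 24.2 / 2240 = 0.01080.
Specific discharge q = K · i = 7.630 × 0.01080 = 0.08243 m/day.

0.0824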